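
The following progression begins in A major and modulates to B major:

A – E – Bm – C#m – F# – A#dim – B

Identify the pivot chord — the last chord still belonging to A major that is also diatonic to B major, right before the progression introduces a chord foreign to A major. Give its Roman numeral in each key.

C#m — iii in A major, ii in B major

Chords diatonic to A major: A, Bm, C#m, D, E, F#m, G#dim.
Reading the progression, the first chord not in that set is F#, so the modulation leaves A major there.
The chord immediately before F# is C#m, which is diatonic to both keys: iii in A major and ii in B major.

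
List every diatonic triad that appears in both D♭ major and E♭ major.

Triads in D♭ major: D♭ (I), E♭m (ii), Fm (iii), G♭ (IV), A♭ (V), B♭m (vi), Cdim (vii°).
Triads in E♭ major: E♭ (I), Fm (ii), Gm (iii), A♭ (IV), B♭ (V), Cm (vi), Ddim (vii°).
Shared triads with their functions: Fm (iii in D♭ major, ii in E♭ major); A♭ (V in D♭ major, IV in E♭ major).

Fm, A♭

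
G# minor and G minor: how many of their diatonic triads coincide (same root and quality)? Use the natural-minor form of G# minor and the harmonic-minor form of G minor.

0

Diatonic triads of G# minor (natural minor): G#m (i), A#dim (ii°), B (III), C#m (iv), D#m (v), E (VI), F# (VII).
Diatonic triads of G minor (harmonic minor): Gm (i), Adim (ii°), Bbaug (III+), Cm (iv), D (V), Eb (VI), F#dim (vii°).
No triad has the same root and quality in both keys.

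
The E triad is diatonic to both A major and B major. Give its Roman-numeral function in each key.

The scale of A major is A B C# D E F# G#; E is degree 5, and the triad built there (E-G#-B) is major, so it is V.
The scale of B major is B C# D# E F# G# A#; E is degree 4, and the triad built there (E-G#-B) is major, so it is IV.

V in A major; IV in B major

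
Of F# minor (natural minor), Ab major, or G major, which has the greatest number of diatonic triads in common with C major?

Triads of C major: C (I), Dm (ii), Em (iii), F (IV), G (V), Am (vi), Bdim (vii°).
F# minor (natural minor) shares 0: none.
Ab major shares 0: none.
G major shares 4: C, Em, G, Am.
The most common triads (4) are shared with G major.

G major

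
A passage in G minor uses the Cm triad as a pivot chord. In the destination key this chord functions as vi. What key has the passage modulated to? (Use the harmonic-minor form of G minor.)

Eb major

The numeral vi denotes a minor triad on scale degree 6. With C on degree 6, the tonic of the new key is Eb.
Degree 6 carries a minor triad in major keys, so the destination is Eb major.
Check: the diatonic triads of Eb major are Eb (I), Fm (ii), Gm (iii), Ab (IV), Bb (V), Cm (vi), Ddim (vii°) — Cm is indeed vi.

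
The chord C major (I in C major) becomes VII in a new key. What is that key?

The numeral VII denotes a major triad on scale degree 7. With C on degree 7, the tonic of the new key is D.
Degree 7 carries a major triad in natural-minor keys, so the destination is D minor.
Check: the diatonic triads of D minor (natural minor) are Dm (i), Edim (ii°), F (III), Gm (iv), Am (v), Bb (VI), C (VII) — C major is indeed VII.

D minor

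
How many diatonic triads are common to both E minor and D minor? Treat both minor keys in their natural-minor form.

2

Diatonic triads of E minor (natural minor): E minor (i), F# diminished (ii°), G major (III), A minor (iv), B minor (v), C major (VI), D major (VII).
Diatonic triads of D minor (natural minor): D minor (i), E diminished (ii°), F major (III), G minor (iv), A minor (v), Bb major (VI), C major (VII).
Matching root and quality in both lists: A minor, C major.
That gives 2 common triads.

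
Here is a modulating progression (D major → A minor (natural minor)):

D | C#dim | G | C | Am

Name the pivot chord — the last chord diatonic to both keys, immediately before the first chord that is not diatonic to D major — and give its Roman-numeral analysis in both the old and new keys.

G — IV in D major, VII in A minor

Chords diatonic to D major: D, Em, F#m, G, A, Bm, C#dim.
Reading the progression, the first chord not in that set is C, so the modulation leaves D major there.
The chord immediately before C is G, which is diatonic to both keys: IV in D major and VII in A minor.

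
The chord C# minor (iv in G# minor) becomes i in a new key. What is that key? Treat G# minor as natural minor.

C# minor

The numeral i denotes a minor triad on scale degree 1. With C# on degree 1, the tonic of the new key is C#.
Degree 1 carries a minor triad in minor keys, so the destination is C# minor.
Check: the diatonic triads of C# minor (natural minor) are C#m (i), D#dim (ii°), E (III), F#m (iv), G#m (v), A (VI), B (VII) — C# minor is indeed i.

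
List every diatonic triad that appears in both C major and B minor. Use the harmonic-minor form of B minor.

Triads in C major: C major (I), D minor (ii), E minor (iii), F major (IV), G major (V), A minor (vi), B diminished (vii°).
Triads in B minor (harmonic minor): B minor (i), C# diminished (ii°), D augmented (III+), E minor (iv), F# major (V), G major (VI), A# diminished (vii°).
Shared triads with their functions: E minor (iii in C major, iv in B minor); G major (V in C major, VI in B minor).

Em, G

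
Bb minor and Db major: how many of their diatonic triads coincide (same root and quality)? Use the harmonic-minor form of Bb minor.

4

Diatonic triads of Bb minor (harmonic minor): Bb minor (i), C diminished (ii°), Db augmented (III+), Eb minor (iv), F major (V), Gb major (VI), A diminished (vii°).
Diatonic triads of Db major: Db major (I), Eb minor (ii), F minor (iii), Gb major (IV), Ab major (V), Bb minor (vi), C diminished (vii°).
Matching root and quality in both lists: Bb minor, C diminished, Eb minor, Gb major.
That gives 4 common triads.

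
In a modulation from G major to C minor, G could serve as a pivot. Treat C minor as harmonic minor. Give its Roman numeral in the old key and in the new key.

I in G major; V in C minor

The scale of G major is G A B C D E F#; G is degree 1, and the triad built there (G-B-D) is major, so it is I.
The scale of C minor (harmonic minor) is C D Eb F G Ab B; G is degree 5, and the triad built there (G-B-D) is major, so it is V.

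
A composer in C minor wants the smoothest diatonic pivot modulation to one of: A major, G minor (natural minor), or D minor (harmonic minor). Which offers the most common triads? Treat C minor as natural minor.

Triads of C minor (natural minor): Cm (i), Ddim (ii°), E♭ (III), Fm (iv), Gm (v), A♭ (VI), B♭ (VII).
A major shares 0: none.
G minor (natural minor) shares 4: Cm, E♭, Gm, B♭.
D minor (harmonic minor) shares 2: Gm, B♭.
The most common triads (4) are shared with G minor.

G minor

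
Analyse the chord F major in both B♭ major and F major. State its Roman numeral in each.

V in B♭ major; I in F major

The scale of B♭ major is B♭ C D E♭ F G A; F is degree 5, and the triad built there (F-A-C) is major, so it is V.
The scale of F major is F G A B♭ C D E; F is degree 1, and the triad built there (F-A-C) is major, so it is I.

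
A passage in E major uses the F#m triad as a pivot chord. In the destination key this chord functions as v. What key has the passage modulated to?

The numeral v denotes a minor triad on scale degree 5. With F# on degree 5, the tonic of the new key is B.
Degree 5 carries a minor triad in natural-minor keys, so the destination is B minor.
Check: the diatonic triads of B minor (natural minor) are Bm (i), C#dim (ii°), D (III), Em (iv), F#m (v), G (VI), A (VII) — F#m is indeed v.

B minor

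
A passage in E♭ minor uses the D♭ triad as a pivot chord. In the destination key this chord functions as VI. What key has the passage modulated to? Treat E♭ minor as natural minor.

The numeral VI denotes a major triad on scale degree 6. With D♭ on degree 6, the tonic of the new key is F.
Degree 6 carries a major triad in minor keys, so the destination is F minor.
Check: the diatonic triads of F minor (natural minor) are Fm (i), Gdim (ii°), A♭ (III), B♭m (iv), Cm (v), D♭ (VI), E♭ (VII) — D♭ is indeed VI.

F minor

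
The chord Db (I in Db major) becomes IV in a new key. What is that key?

Ab major

The numeral IV denotes a major triad on scale degree 4. With Db on degree 4, the tonic of the new key is Ab.
Degree 4 carries a major triad in major keys, so the destination is Ab major.
Check: the diatonic triads of Ab major are Ab (I), Bbm (ii), Cm (iii), Db (IV), Eb (V), Fm (vi), Gdim (vii°) — Db is indeed IV.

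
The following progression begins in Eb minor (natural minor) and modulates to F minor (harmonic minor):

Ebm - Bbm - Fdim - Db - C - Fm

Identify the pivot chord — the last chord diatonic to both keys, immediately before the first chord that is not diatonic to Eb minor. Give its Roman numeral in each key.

Chords diatonic to Eb minor: Ebm, Fdim, Gb, Abm, Bbm, Cb, Db.
Reading the progression, the first chord not in that set is C, so the modulation leaves Eb minor there.
The chord immediately before C is Db, which is diatonic to both keys: VII in Eb minor and VI in F minor.

Db — VII in Eb minor, VI in F minor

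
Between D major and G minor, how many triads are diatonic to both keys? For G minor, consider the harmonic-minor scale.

Diatonic triads of D major: D (I), Em (ii), F#m (iii), G (IV), A (V), Bm (vi), C#dim (vii°).
Diatonic triads of G minor (harmonic minor): Gm (i), Adim (ii°), Bbaug (III+), Cm (iv), D (V), Eb (VI), F#dim (vii°).
Matching root and quality in both lists: D.
That gives 1 common triad.

1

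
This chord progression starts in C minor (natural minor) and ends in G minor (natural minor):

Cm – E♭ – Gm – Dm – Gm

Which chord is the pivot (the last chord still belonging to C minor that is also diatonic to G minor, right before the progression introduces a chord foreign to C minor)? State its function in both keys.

Gm — v in C minor, i in G minor

Chords diatonic to C minor: Cm, Ddim, E♭, Fm, Gm, A♭, B♭.
Reading the progression, the first chord not in that set is Dm, so the modulation leaves C minor there.
The chord immediately before Dm is Gm, which is diatonic to both keys: v in C minor and i in G minor.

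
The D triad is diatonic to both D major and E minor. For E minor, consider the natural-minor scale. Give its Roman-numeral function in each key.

I in D major; VII in E minor

The scale of D major is D E F♯ G A B C♯; D is degree 1, and the triad built there (D-F♯-A) is major, so it is I.
The scale of E minor (natural minor) is E F♯ G A B C D; D is degree 7, and the triad built there (D-F♯-A) is major, so it is VII.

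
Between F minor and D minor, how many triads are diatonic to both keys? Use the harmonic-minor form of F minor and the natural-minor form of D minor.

2

Diatonic triads of F minor (harmonic minor): Fm (i), Gdim (ii°), Abaug (III+), Bbm (iv), C (V), Db (VI), Edim (vii°).
Diatonic triads of D minor (natural minor): Dm (i), Edim (ii°), F (III), Gm (iv), Am (v), Bb (VI), C (VII).
Matching root and quality in both lists: C, Edim.
That gives 2 common triads.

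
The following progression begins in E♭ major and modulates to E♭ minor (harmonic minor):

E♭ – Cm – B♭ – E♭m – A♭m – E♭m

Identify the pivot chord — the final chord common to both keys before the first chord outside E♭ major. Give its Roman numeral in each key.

Chords diatonic to E♭ major: E♭, Fm, Gm, A♭, B♭, Cm, Ddim.
Reading the progression, the first chord not in that set is E♭m, so the modulation leaves E♭ major there.
The chord immediately before E♭m is B♭, which is diatonic to both keys: V in E♭ major and V in E♭ minor.

B♭ — V in E♭ major, V in E♭ minor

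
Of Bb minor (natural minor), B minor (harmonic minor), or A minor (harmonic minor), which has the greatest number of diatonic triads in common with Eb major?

Triads of Eb major: Eb (I), Fm (ii), Gm (iii), Ab (IV), Bb (V), Cm (vi), Ddim (vii°).
Bb minor (natural minor) shares 2: Fm, Ab.
B minor (harmonic minor) shares 0: none.
A minor (harmonic minor) shares 0: none.
The most common triads (2) are shared with Bb minor.

Bb minor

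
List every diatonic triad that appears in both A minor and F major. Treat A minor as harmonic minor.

Triads in A minor (harmonic minor): A minor (i), B diminished (ii°), C augmented (III+), D minor (iv), E major (V), F major (VI), G# diminished (vii°).
Triads in F major: F major (I), G minor (ii), A minor (iii), Bb major (IV), C major (V), D minor (vi), E diminished (vii°).
Shared triads with their functions: A minor (i in A minor, iii in F major); D minor (iv in A minor, vi in F major); F major (VI in A minor, I in F major).

Am, Dm, F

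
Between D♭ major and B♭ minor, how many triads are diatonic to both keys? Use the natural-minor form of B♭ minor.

7

Diatonic triads of D♭ major: D♭ (I), E♭m (ii), Fm (iii), G♭ (IV), A♭ (V), B♭m (vi), Cdim (vii°).
Diatonic triads of B♭ minor (natural minor): B♭m (i), Cdim (ii°), D♭ (III), E♭m (iv), Fm (v), G♭ (VI), A♭ (VII).
Matching root and quality in both lists: D♭, E♭m, Fm, G♭, A♭, B♭m, Cdim.
That gives 7 common triads.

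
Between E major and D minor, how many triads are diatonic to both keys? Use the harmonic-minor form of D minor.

1

Diatonic triads of E major: E (I), F#m (ii), G#m (iii), A (IV), B (V), C#m (vi), D#dim (vii°).
Diatonic triads of D minor (harmonic minor): Dm (i), Edim (ii°), Faug (III+), Gm (iv), A (V), Bb (VI), C#dim (vii°).
Matching root and quality in both lists: A.
That gives 1 common triad.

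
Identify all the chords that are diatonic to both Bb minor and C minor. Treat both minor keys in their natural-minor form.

Fm, Ab

Triads in Bb minor (natural minor): Bbm (i), Cdim (ii°), Db (III), Ebm (iv), Fm (v), Gb (VI), Ab (VII).
Triads in C minor (natural minor): Cm (i), Ddim (ii°), Eb (III), Fm (iv), Gm (v), Ab (VI), Bb (VII).
Shared triads with their functions: Fm (v in Bb minor, iv in C minor); Ab (VII in Bb minor, VI in C minor).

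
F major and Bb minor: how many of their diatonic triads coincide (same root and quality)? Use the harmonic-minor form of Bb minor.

Diatonic triads of F major: F (I), Gm (ii), Am (iii), Bb (IV), C (V), Dm (vi), Edim (vii°).
Diatonic triads of Bb minor (harmonic minor): Bbm (i), Cdim (ii°), Dbaug (III+), Ebm (iv), F (V), Gb (VI), Adim (vii°).
Matching root and quality in both lists: F.
That gives 1 common triad.

1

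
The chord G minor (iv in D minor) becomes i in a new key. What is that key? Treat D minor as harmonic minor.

The numeral i denotes a minor triad on scale degree 1. With G on degree 1, the tonic of the new key is G.
Degree 1 carries a minor triad in minor keys, so the destination is G minor.
Check: the diatonic triads of G minor (natural minor) are Gm (i), Adim (ii°), Bb (III), Cm (iv), Dm (v), Eb (VI), F (VII) — G minor is indeed i.

G minor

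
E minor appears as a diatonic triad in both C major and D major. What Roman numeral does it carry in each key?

iii in C major; ii in D major

The scale of C major is C D E F G A B; E is degree 3, and the triad built there (E-G-B) is minor, so it is iii.
The scale of D major is D E F# G A B C#; E is degree 2, and the triad built there (E-G-B) is minor, so it is ii.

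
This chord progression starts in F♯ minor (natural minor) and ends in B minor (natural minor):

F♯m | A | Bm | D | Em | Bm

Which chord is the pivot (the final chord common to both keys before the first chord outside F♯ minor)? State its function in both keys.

Chords diatonic to F♯ minor: F♯m, G♯dim, A, Bm, C♯m, D, E.
Reading the progression, the first chord not in that set is Em, so the modulation leaves F♯ minor there.
The chord immediately before Em is D, which is diatonic to both keys: VI in F♯ minor and III in B minor.

D — VI in F♯ minor, III in B minor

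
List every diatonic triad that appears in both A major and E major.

A, C#m, E, F#m

Triads in A major: A (I), Bm (ii), C#m (iii), D (IV), E (V), F#m (vi), G#dim (vii°).
Triads in E major: E (I), F#m (ii), G#m (iii), A (IV), B (V), C#m (vi), D#dim (vii°).
Shared triads with their functions: A (I in A major, IV in E major); C#m (iii in A major, vi in E major); E (V in A major, I in E major); F#m (vi in A major, ii in E major).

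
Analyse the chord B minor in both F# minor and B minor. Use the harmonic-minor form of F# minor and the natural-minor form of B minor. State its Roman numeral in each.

The scale of F# minor (harmonic minor) is F# G# A B C# D E#; B is degree 4, and the triad built there (B-D-F#) is minor, so it is iv.
The scale of B minor (natural minor) is B C# D E F# G A; B is degree 1, and the triad built there (B-D-F#) is minor, so it is i.

iv in F# minor; i in B minor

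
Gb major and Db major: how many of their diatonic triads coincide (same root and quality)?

Diatonic triads of Gb major: Gb (I), Abm (ii), Bbm (iii), Cb (IV), Db (V), Ebm (vi), Fdim (vii°).
Diatonic triads of Db major: Db (I), Ebm (ii), Fm (iii), Gb (IV), Ab (V), Bbm (vi), Cdim (vii°).
Matching root and quality in both lists: Gb, Bbm, Db, Ebm.
That gives 4 common triads.

4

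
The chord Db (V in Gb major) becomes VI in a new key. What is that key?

The numeral VI denotes a major triad on scale degree 6. With Db on degree 6, the tonic of the new key is F.
Degree 6 carries a major triad in minor keys, so the destination is F minor.
Check: the diatonic triads of F minor (natural minor) are Fm (i), Gdim (ii°), Ab (III), Bbm (iv), Cm (v), Db (VI), Eb (VII) — Db is indeed VI.

F minor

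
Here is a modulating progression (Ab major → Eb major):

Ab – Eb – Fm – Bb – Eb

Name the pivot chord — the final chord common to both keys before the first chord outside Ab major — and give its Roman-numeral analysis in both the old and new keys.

Fm — vi in Ab major, ii in Eb major

Chords diatonic to Ab major: Ab, Bbm, Cm, Db, Eb, Fm, Gdim.
Reading the progression, the first chord not in that set is Bb, so the modulation leaves Ab major there.
The chord immediately before Bb is Fm, which is diatonic to both keys: vi in Ab major and ii in Eb major.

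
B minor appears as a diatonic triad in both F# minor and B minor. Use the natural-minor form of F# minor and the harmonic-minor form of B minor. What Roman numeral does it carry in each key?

The scale of F# minor (natural minor) is F# G# A B C# D E; B is degree 4, and the triad built there (B-D-F#) is minor, so it is iv.
The scale of B minor (harmonic minor) is B C# D E F# G A#; B is degree 1, and the triad built there (B-D-F#) is minor, so it is i.

iv in F# minor; i in B minor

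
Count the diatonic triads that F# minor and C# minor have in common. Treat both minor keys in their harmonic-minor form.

Diatonic triads of F# minor (harmonic minor): F#m (i), G#dim (ii°), Aaug (III+), Bm (iv), C# (V), D (VI), E#dim (vii°).
Diatonic triads of C# minor (harmonic minor): C#m (i), D#dim (ii°), Eaug (III+), F#m (iv), G# (V), A (VI), B#dim (vii°).
Matching root and quality in both lists: F#m.
That gives 1 common triad.

1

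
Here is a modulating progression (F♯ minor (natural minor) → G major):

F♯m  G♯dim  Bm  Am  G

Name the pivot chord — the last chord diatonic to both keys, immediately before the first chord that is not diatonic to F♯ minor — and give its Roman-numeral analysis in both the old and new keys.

Chords diatonic to F♯ minor: F♯m, G♯dim, A, Bm, C♯m, D, E.
Reading the progression, the first chord not in that set is Am, so the modulation leaves F♯ minor there.
The chord immediately before Am is Bm, which is diatonic to both keys: iv in F♯ minor and iii in G major.

Bm — iv in F♯ minor, iii in G major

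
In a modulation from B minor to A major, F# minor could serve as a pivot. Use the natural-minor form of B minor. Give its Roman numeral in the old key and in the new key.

The scale of B minor (natural minor) is B C# D E F# G A; F# is degree 5, and the triad built there (F#-A-C#) is minor, so it is v.
The scale of A major is A B C# D E F# G#; F# is degree 6, and the triad built there (F#-A-C#) is minor, so it is vi.

v in B minor; vi in A major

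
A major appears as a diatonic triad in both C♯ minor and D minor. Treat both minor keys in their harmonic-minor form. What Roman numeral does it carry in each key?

VI in C♯ minor; V in D minor

The scale of C♯ minor (harmonic minor) is C♯ D♯ E F♯ G♯ A B♯; A is degree 6, and the triad built there (A-C♯-E) is major, so it is VI.
The scale of D minor (harmonic minor) is D E F G A B♭ C♯; A is degree 5, and the triad built there (A-C♯-E) is major, so it is V.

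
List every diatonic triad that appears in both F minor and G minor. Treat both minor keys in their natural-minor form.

Triads in F minor (natural minor): Fm (i), Gdim (ii°), Ab (III), Bbm (iv), Cm (v), Db (VI), Eb (VII).
Triads in G minor (natural minor): Gm (i), Adim (ii°), Bb (III), Cm (iv), Dm (v), Eb (VI), F (VII).
Shared triads with their functions: Cm (v in F minor, iv in G minor); Eb (VII in F minor, VI in G minor).

Cm, Eb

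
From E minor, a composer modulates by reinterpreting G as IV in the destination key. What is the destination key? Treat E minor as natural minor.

The numeral IV denotes a major triad on scale degree 4. With G on degree 4, the tonic of the new key is D.
Degree 4 carries a major triad in major keys, so the destination is D major.
Check: the diatonic triads of D major are D (I), Em (ii), F#m (iii), G (IV), A (V), Bm (vi), C#dim (vii°) — G is indeed IV.

D major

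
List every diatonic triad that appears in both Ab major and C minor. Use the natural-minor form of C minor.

Ab, Cm, Eb, Fm

Triads in Ab major: Ab (I), Bbm (ii), Cm (iii), Db (IV), Eb (V), Fm (vi), Gdim (vii°).
Triads in C minor (natural minor): Cm (i), Ddim (ii°), Eb (III), Fm (iv), Gm (v), Ab (VI), Bb (VII).
Shared triads with their functions: Ab (I in Ab major, VI in C minor); Cm (iii in Ab major, i in C minor); Eb (V in Ab major, III in C minor); Fm (vi in Ab major, iv in C minor).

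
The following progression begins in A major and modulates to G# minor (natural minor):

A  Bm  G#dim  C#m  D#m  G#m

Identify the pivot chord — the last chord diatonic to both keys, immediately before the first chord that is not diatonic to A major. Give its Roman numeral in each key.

C#m — iii in A major, iv in G# minor

Chords diatonic to A major: A, Bm, C#m, D, E, F#m, G#dim.
Reading the progression, the first chord not in that set is D#m, so the modulation leaves A major there.
The chord immediately before D#m is C#m, which is diatonic to both keys: iii in A major and iv in G# minor.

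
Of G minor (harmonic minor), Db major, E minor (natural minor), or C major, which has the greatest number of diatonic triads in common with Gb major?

Db major

Triads of Gb major: Gb major (I), Ab minor (ii), Bb minor (iii), Cb major (IV), Db major (V), Eb minor (vi), F diminished (vii°).
G minor (harmonic minor) shares 0: none.
Db major shares 4: Gb, Bbm, Db, Ebm.
E minor (natural minor) shares 0: none.
C major shares 0: none.
The most common triads (4) are shared with Db major.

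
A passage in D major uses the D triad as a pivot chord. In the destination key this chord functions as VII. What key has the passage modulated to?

The numeral VII denotes a major triad on scale degree 7. With D on degree 7, the tonic of the new key is E.
Degree 7 carries a major triad in natural-minor keys, so the destination is E minor.
Check: the diatonic triads of E minor (natural minor) are Em (i), F#dim (ii°), G (III), Am (iv), Bm (v), C (VI), D (VII) — D is indeed VII.

E minor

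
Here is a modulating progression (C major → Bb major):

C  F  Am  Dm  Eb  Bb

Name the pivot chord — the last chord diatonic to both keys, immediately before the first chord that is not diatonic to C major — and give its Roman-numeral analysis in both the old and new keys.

Chords diatonic to C major: C, Dm, Em, F, G, Am, Bdim.
Reading the progression, the first chord not in that set is Eb, so the modulation leaves C major there.
The chord immediately before Eb is Dm, which is diatonic to both keys: ii in C major and iii in Bb major.

Dm — ii in C major, iii in Bb major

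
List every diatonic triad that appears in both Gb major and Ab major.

Bbm, Db

Triads in Gb major: Gb major (I), Ab minor (ii), Bb minor (iii), Cb major (IV), Db major (V), Eb minor (vi), F diminished (vii°).
Triads in Ab major: Ab major (I), Bb minor (ii), C minor (iii), Db major (IV), Eb major (V), F minor (vi), G diminished (vii°).
Shared triads with their functions: Bb minor (iii in Gb major, ii in Ab major); Db major (V in Gb major, IV in Ab major).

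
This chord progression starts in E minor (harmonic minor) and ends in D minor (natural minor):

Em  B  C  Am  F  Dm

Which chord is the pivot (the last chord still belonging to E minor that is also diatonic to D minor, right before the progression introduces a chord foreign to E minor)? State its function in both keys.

Am — iv in E minor, v in D minor

Chords diatonic to E minor: Em, F♯dim, Gaug, Am, B, C, D♯dim.
Reading the progression, the first chord not in that set is F, so the modulation leaves E minor there.
The chord immediately before F is Am, which is diatonic to both keys: iv in E minor and v in D minor.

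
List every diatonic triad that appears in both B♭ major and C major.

Dm, F

Triads in B♭ major: B♭ (I), Cm (ii), Dm (iii), E♭ (IV), F (V), Gm (vi), Adim (vii°).
Triads in C major: C (I), Dm (ii), Em (iii), F (IV), G (V), Am (vi), Bdim (vii°).
Shared triads with their functions: Dm (iii in B♭ major, ii in C major); F (V in B♭ major, IV in C major).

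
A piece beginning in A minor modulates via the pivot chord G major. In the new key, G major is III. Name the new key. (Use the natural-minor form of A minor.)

E minor

The numeral III denotes a major triad on scale degree 3. With G on degree 3, the tonic of the new key is E.
Degree 3 carries a major triad in natural-minor keys, so the destination is E minor.
Check: the diatonic triads of E minor (natural minor) are Em (i), F#dim (ii°), G (III), Am (iv), Bm (v), C (VI), D (VII) — G major is indeed III.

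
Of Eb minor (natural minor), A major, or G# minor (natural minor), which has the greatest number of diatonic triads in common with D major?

Triads of D major: D major (I), E minor (ii), F# minor (iii), G major (IV), A major (V), B minor (vi), C# diminished (vii°).
Eb minor (natural minor) shares 0: none.
A major shares 4: D, F#m, A, Bm.
G# minor (natural minor) shares 0: none.
The most common triads (4) are shared with A major.

A major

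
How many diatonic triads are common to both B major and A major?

2

Diatonic triads of B major: B major (I), C# minor (ii), D# minor (iii), E major (IV), F# major (V), G# minor (vi), A# diminished (vii°).
Diatonic triads of A major: A major (I), B minor (ii), C# minor (iii), D major (IV), E major (V), F# minor (vi), G# diminished (vii°).
Matching root and quality in both lists: C# minor, E major.
That gives 2 common triads.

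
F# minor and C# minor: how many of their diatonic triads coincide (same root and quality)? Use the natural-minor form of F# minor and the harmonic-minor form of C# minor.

3

Diatonic triads of F# minor (natural minor): F#m (i), G#dim (ii°), A (III), Bm (iv), C#m (v), D (VI), E (VII).
Diatonic triads of C# minor (harmonic minor): C#m (i), D#dim (ii°), Eaug (III+), F#m (iv), G# (V), A (VI), B#dim (vii°).
Matching root and quality in both lists: F#m, A, C#m.
That gives 3 common triads.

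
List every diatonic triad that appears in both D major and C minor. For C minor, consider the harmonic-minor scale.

G

Triads in D major: D major (I), E minor (ii), F♯ minor (iii), G major (IV), A major (V), B minor (vi), C♯ diminished (vii°).
Triads in C minor (harmonic minor): C minor (i), D diminished (ii°), E♭ augmented (III+), F minor (iv), G major (V), A♭ major (VI), B diminished (vii°).
Shared triads with their functions: G major (IV in D major, V in C minor).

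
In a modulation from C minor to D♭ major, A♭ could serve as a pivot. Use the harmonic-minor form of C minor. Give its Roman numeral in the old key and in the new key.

VI in C minor; V in D♭ major

The scale of C minor (harmonic minor) is C D E♭ F G A♭ B; A♭ is degree 6, and the triad built there (A♭-C-E♭) is major, so it is VI.
The scale of D♭ major is D♭ E♭ F G♭ A♭ B♭ C; A♭ is degree 5, and the triad built there (A♭-C-E♭) is major, so it is V.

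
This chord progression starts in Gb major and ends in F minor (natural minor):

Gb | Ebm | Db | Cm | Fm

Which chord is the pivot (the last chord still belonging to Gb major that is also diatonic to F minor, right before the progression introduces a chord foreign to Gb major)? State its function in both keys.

Chords diatonic to Gb major: Gb, Abm, Bbm, Cb, Db, Ebm, Fdim.
Reading the progression, the first chord not in that set is Cm, so the modulation leaves Gb major there.
The chord immediately before Cm is Db, which is diatonic to both keys: V in Gb major and VI in F minor.

Db — V in Gb major, VI in F minor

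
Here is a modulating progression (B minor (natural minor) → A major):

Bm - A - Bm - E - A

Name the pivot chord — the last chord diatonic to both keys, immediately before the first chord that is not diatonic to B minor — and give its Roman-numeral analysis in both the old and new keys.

Bm — i in B minor, ii in A major

Chords diatonic to B minor: Bm, C#dim, D, Em, F#m, G, A.
Reading the progression, the first chord not in that set is E, so the modulation leaves B minor there.
The chord immediately before E is Bm, which is diatonic to both keys: i in B minor and ii in A major.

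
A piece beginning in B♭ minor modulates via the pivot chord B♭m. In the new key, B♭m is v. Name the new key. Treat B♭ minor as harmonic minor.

E♭ minor

The numeral v denotes a minor triad on scale degree 5. With B♭ on degree 5, the tonic of the new key is E♭.
Degree 5 carries a minor triad in natural-minor keys, so the destination is E♭ minor.
Check: the diatonic triads of E♭ minor (natural minor) are E♭m (i), Fdim (ii°), G♭ (III), A♭m (iv), B♭m (v), C♭ (VI), D♭ (VII) — B♭m is indeed v.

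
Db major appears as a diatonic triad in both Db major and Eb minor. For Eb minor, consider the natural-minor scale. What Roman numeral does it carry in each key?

I in Db major; VII in Eb minor

The scale of Db major is Db Eb F Gb Ab Bb C; Db is degree 1, and the triad built there (Db-F-Ab) is major, so it is I.
The scale of Eb minor (natural minor) is Eb F Gb Ab Bb Cb Db; Db is degree 7, and the triad built there (Db-F-Ab) is major, so it is VII.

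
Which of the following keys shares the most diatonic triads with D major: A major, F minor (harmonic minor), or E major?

Triads of D major: D major (I), E minor (ii), F# minor (iii), G major (IV), A major (V), B minor (vi), C# diminished (vii°).
A major shares 4: D, F#m, A, Bm.
F minor (harmonic minor) shares 0: none.
E major shares 2: F#m, A.
The most common triads (4) are shared with A major.

A major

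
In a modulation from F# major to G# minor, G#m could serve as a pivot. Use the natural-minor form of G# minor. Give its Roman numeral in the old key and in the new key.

ii in F# major; i in G# minor

The scale of F# major is F# G# A# B C# D# E#; G# is degree 2, and the triad built there (G#-B-D#) is minor, so it is ii.
The scale of G# minor (natural minor) is G# A# B C# D# E F#; G# is degree 1, and the triad built there (G#-B-D#) is minor, so it is i.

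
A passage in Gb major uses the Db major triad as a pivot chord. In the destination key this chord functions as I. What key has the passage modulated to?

Db major

The numeral I denotes a major triad on scale degree 1. With Db on degree 1, the tonic of the new key is Db.
Degree 1 carries a major triad in major keys, so the destination is Db major.
Check: the diatonic triads of Db major are Db (I), Ebm (ii), Fm (iii), Gb (IV), Ab (V), Bbm (vi), Cdim (vii°) — Db major is indeed I.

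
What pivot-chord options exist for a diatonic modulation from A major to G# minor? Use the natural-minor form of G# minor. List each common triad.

Triads in A major: A major (I), B minor (ii), C# minor (iii), D major (IV), E major (V), F# minor (vi), G# diminished (vii°).
Triads in G# minor (natural minor): G# minor (i), A# diminished (ii°), B major (III), C# minor (iv), D# minor (v), E major (VI), F# major (VII).
Shared triads with their functions: C# minor (iii in A major, iv in G# minor); E major (V in A major, VI in G# minor).

C#m, E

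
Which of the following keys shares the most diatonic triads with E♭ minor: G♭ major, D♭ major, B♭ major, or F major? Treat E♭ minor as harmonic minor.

Triads of E♭ minor (harmonic minor): E♭ minor (i), F diminished (ii°), G♭ augmented (III+), A♭ minor (iv), B♭ major (V), C♭ major (VI), D diminished (vii°).
G♭ major shares 4: E♭m, Fdim, A♭m, C♭.
D♭ major shares 1: E♭m.
B♭ major shares 1: B♭.
F major shares 1: B♭.
The most common triads (4) are shared with G♭ major.

G♭ major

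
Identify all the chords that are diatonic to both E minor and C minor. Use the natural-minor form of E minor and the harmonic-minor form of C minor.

G

Triads in E minor (natural minor): Em (i), F#dim (ii°), G (III), Am (iv), Bm (v), C (VI), D (VII).
Triads in C minor (harmonic minor): Cm (i), Ddim (ii°), Ebaug (III+), Fm (iv), G (V), Ab (VI), Bdim (vii°).
Shared triads with their functions: G (III in E minor, V in C minor).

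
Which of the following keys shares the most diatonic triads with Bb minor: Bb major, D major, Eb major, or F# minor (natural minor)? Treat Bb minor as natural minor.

Triads of Bb minor (natural minor): Bbm (i), Cdim (ii°), Db (III), Ebm (iv), Fm (v), Gb (VI), Ab (VII).
Bb major shares 0: none.
D major shares 0: none.
Eb major shares 2: Fm, Ab.
F# minor (natural minor) shares 0: none.
The most common triads (2) are shared with Eb major.

Eb major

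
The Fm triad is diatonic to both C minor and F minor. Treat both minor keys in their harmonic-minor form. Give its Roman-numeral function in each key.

iv in C minor; i in F minor

The scale of C minor (harmonic minor) is C D E♭ F G A♭ B; F is degree 4, and the triad built there (F-A♭-C) is minor, so it is iv.
The scale of F minor (harmonic minor) is F G A♭ B♭ C D♭ E; F is degree 1, and the triad built there (F-A♭-C) is minor, so it is i.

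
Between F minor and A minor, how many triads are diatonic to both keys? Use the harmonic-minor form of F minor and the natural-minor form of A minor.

1

Diatonic triads of F minor (harmonic minor): Fm (i), Gdim (ii°), Abaug (III+), Bbm (iv), C (V), Db (VI), Edim (vii°).
Diatonic triads of A minor (natural minor): Am (i), Bdim (ii°), C (III), Dm (iv), Em (v), F (VI), G (VII).
Matching root and quality in both lists: C.
That gives 1 common triad.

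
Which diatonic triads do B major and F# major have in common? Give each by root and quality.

B, D#m, F#, G#m

Triads in B major: B (I), C#m (ii), D#m (iii), E (IV), F# (V), G#m (vi), A#dim (vii°).
Triads in F# major: F# (I), G#m (ii), A#m (iii), B (IV), C# (V), D#m (vi), E#dim (vii°).
Shared triads with their functions: B (I in B major, IV in F# major); D#m (iii in B major, vi in F# major); F# (V in B major, I in F# major); G#m (vi in B major, ii in F# major).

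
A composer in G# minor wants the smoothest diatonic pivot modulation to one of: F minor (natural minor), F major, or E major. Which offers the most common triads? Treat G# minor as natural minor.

E major

Triads of G# minor (natural minor): G#m (i), A#dim (ii°), B (III), C#m (iv), D#m (v), E (VI), F# (VII).
F minor (natural minor) shares 0: none.
F major shares 0: none.
E major shares 4: G#m, B, C#m, E.
The most common triads (4) are shared with E major.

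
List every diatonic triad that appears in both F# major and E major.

G#m, B

Triads in F# major: F# (I), G#m (ii), A#m (iii), B (IV), C# (V), D#m (vi), E#dim (vii°).
Triads in E major: E (I), F#m (ii), G#m (iii), A (IV), B (V), C#m (vi), D#dim (vii°).
Shared triads with their functions: G#m (ii in F# major, iii in E major); B (IV in F# major, V in E major).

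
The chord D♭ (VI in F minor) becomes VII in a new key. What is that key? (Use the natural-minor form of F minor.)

E♭ minor

The numeral VII denotes a major triad on scale degree 7. With D♭ on degree 7, the tonic of the new key is E♭.
Degree 7 carries a major triad in natural-minor keys, so the destination is E♭ minor.
Check: the diatonic triads of E♭ minor (natural minor) are E♭m (i), Fdim (ii°), G♭ (III), A♭m (iv), B♭m (v), C♭ (VI), D♭ (VII) — D♭ is indeed VII.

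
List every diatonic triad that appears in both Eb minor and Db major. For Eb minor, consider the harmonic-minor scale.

Ebm

Triads in Eb minor (harmonic minor): Ebm (i), Fdim (ii°), Gbaug (III+), Abm (iv), Bb (V), Cb (VI), Ddim (vii°).
Triads in Db major: Db (I), Ebm (ii), Fm (iii), Gb (IV), Ab (V), Bbm (vi), Cdim (vii°).
Shared triads with their functions: Ebm (i in Eb minor, ii in Db major).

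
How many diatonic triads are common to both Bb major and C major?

Diatonic triads of Bb major: Bb major (I), C minor (ii), D minor (iii), Eb major (IV), F major (V), G minor (vi), A diminished (vii°).
Diatonic triads of C major: C major (I), D minor (ii), E minor (iii), F major (IV), G major (V), A minor (vi), B diminished (vii°).
Matching root and quality in both lists: D minor, F major.
That gives 2 common triads.

2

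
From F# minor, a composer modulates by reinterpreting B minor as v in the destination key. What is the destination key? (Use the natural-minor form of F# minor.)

E minor

The numeral v denotes a minor triad on scale degree 5. With B on degree 5, the tonic of the new key is E.
Degree 5 carries a minor triad in natural-minor keys, so the destination is E minor.
Check: the diatonic triads of E minor (natural minor) are Em (i), F#dim (ii°), G (III), Am (iv), Bm (v), C (VI), D (VII) — B minor is indeed v.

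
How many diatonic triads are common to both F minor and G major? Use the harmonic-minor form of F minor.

Diatonic triads of F minor (harmonic minor): Fm (i), Gdim (ii°), Abaug (III+), Bbm (iv), C (V), Db (VI), Edim (vii°).
Diatonic triads of G major: G (I), Am (ii), Bm (iii), C (IV), D (V), Em (vi), F#dim (vii°).
Matching root and quality in both lists: C.
That gives 1 common triad.

1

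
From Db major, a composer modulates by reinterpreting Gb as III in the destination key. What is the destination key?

Eb minor

The numeral III denotes a major triad on scale degree 3. With Gb on degree 3, the tonic of the new key is Eb.
Degree 3 carries a major triad in natural-minor keys, so the destination is Eb minor.
Check: the diatonic triads of Eb minor (natural minor) are Ebm (i), Fdim (ii°), Gb (III), Abm (iv), Bbm (v), Cb (VI), Db (VII) — Gb is indeed III.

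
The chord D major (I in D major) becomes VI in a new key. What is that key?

F# minor

The numeral VI denotes a major triad on scale degree 6. With D on degree 6, the tonic of the new key is F#.
Degree 6 carries a major triad in minor keys, so the destination is F# minor.
Check: the diatonic triads of F# minor (natural minor) are F#m (i), G#dim (ii°), A (III), Bm (iv), C#m (v), D (VI), E (VII) — D major is indeed VI.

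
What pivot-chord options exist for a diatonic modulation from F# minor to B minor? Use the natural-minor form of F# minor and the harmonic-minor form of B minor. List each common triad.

Triads in F# minor (natural minor): F# minor (i), G# diminished (ii°), A major (III), B minor (iv), C# minor (v), D major (VI), E major (VII).
Triads in B minor (harmonic minor): B minor (i), C# diminished (ii°), D augmented (III+), E minor (iv), F# major (V), G major (VI), A# diminished (vii°).
Shared triads with their functions: B minor (iv in F# minor, i in B minor).

Bm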